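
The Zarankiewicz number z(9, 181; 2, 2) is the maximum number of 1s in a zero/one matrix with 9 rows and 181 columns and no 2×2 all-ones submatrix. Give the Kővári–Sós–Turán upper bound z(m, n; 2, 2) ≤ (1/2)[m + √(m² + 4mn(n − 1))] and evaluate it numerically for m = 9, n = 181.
z(9, 181; 2, 2) ≤ (1/2)[9 + √(9² + 4·9·181·180)] = (1/2)[9 + √1172961] = 546.0166

Kővári–Sós–Turán: let r_1, ..., r_9 be the row sums and z = Σ r_i the total number of 1s. Each pair of columns can share at most one row with both entries 1 (else a 2×2 all-ones block appears), so Σ_i C(r_i, 2) ≤ C(181, 2) = 16290. By convexity Σ_i C(r_i, 2) ≥ 9·C(z/9, 2) = z(z − 9)/(2·9), giving z² − 9z − 9·181·180 ≤ 0 and hence z ≤ (1/2)[9 + √(81 + 4·293220)] = (1/2)[9 + √1172961] ≈ (1/2)(9 + 1083.0332) = 546.0166.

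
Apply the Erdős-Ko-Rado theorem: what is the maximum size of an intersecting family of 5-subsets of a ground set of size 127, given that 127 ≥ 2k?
max |F| = C(126, 4) = 10009125

The Erdős-Ko-Rado theorem states: for n ≥ 2k, an intersecting family of k-subsets of an n-element set has size at most C(n − 1, k − 1), with equality for 'star' families {A ⊆ [n] : |A| = k, i ∈ A} (fix an element i). For n = 127, k = 5: C(126, 4) = 10009125.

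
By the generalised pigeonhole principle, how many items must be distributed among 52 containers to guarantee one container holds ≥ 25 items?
n = (25 − 1)·52 + 1 = 1249

By the generalised pigeonhole principle, to guarantee some box contains ≥ r objects we need more than (r − 1) · k objects total. Threshold: n = (r − 1) · k + 1. With r = 25 and k = 52: n = 24 · 52 + 1 = 1248 + 1 = 1249. For n = 1248 = 24 · 52, we can put exactly 24 objects in every box, avoiding 25 in any single one — so 1249 is tight.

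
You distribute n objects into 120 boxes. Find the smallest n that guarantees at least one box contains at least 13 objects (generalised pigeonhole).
n = (13 − 1)·120 + 1 = 1441

By the generalised pigeonhole principle, to guarantee some box contains ≥ r objects we need more than (r − 1) · k objects total. Threshold: n = (r − 1) · k + 1. With r = 13 and k = 120: n = 12 · 120 + 1 = 1440 + 1 = 1441. For n = 1440 = 12 · 120, we can put exactly 12 objects in every box, avoiding 13 in any single one — so 1441 is tight.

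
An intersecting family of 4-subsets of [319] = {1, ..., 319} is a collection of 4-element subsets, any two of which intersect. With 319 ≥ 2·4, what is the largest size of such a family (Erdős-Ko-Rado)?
max |F| = C(318, 3) = 5309116

Erdős-Ko-Rado (1961): when n ≥ 2k, max |F| = C(n−1, k−1). The bound is attained by the star {A : i ∈ A} for any fixed i ∈ [n]. Here C(319−1, 4−1) = C(318, 3) = 5309116.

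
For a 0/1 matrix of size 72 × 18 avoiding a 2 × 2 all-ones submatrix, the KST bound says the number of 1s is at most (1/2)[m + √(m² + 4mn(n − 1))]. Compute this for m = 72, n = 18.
z(72, 18; 2, 2) ≤ (1/2)[72 + √(72² + 4·72·18·17)] = (1/2)[72 + √93312] = 188.7351

Kővári–Sós–Turán: let r_1, ..., r_72 be the row sums and z = Σ r_i the total number of 1s. Each pair of columns can share at most one row with both entries 1 (else a 2×2 all-ones block appears), so Σ_i C(r_i, 2) ≤ C(18, 2) = 153. By convexity Σ_i C(r_i, 2) ≥ 72·C(z/72, 2) = z(z − 72)/(2·72), giving z² − 72z − 72·18·17 ≤ 0 and hence z ≤ (1/2)[72 + √(5184 + 4·22032)] = (1/2)[72 + √93312] ≈ (1/2)(72 + 305.4701) = 188.7351.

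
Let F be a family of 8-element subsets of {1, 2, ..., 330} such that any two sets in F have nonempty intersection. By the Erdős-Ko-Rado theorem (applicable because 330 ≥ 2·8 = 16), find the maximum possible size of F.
max |F| = C(329, 7) = 77631048427140

The Erdős-Ko-Rado theorem states: for n ≥ 2k, an intersecting family of k-subsets of an n-element set has size at most C(n − 1, k − 1), with equality for 'star' families {A ⊆ [n] : |A| = k, i ∈ A} (fix an element i). For n = 330, k = 8: C(329, 7) = 77631048427140.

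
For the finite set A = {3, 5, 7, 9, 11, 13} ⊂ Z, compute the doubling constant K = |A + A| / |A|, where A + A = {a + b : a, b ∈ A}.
K = |A + A| / |A| = 11/6

Enumerate A + A = {a + b : a, b ∈ A}. With |A| = 6, there are |A|^2 = 36 ordered sum pairs; collecting distinct values, A + A = {6, 8, 10, 12, 14, 16, 18, 20, 22, 24, 26}, so |A + A| = 11. Thus K = 11/6. Here |A + A| = 2|A| − 1 = 11, the minimum possible — so K = 11/6 is minimal, which holds iff A is an arithmetic progression.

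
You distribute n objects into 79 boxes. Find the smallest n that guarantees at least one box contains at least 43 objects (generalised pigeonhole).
n = (43 − 1)·79 + 1 = 3319

By the generalised pigeonhole principle, to guarantee some box contains ≥ r objects we need more than (r − 1) · k objects total. Threshold: n = (r − 1) · k + 1. With r = 43 and k = 79: n = 42 · 79 + 1 = 3318 + 1 = 3319. For n = 3318 = 42 · 79, we can put exactly 42 objects in every box, avoiding 43 in any single one — so 3319 is tight.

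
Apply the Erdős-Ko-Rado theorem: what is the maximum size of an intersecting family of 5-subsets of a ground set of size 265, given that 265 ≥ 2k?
max |F| = C(264, 4) = 197829126

The Erdős-Ko-Rado theorem states: for n ≥ 2k, an intersecting family of k-subsets of an n-element set has size at most C(n − 1, k − 1), with equality for 'star' families {A ⊆ [n] : |A| = k, i ∈ A} (fix an element i). For n = 265, k = 5: C(264, 4) = 197829126.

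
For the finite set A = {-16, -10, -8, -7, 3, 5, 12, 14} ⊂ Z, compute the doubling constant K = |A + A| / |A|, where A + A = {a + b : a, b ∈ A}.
K = |A + A| / |A| = 30/8 = 15/4

Enumerate A + A = {a + b : a, b ∈ A}. With |A| = 8, there are |A|^2 = 64 ordered sum pairs; collecting distinct values, A + A = {-32, -26, -24, -23, -20, -18, -17, -16, -15, -14, -13, -11, -7, -5, -4, -3, -2, 2, 4, 5, 6, 7, 8, 10, 15, 17, 19, 24, 26, 28}, so |A + A| = 30. Thus K = 30/8 = 15/4. For comparison, the minimum possible |A + A| over all 8-element sets is 2·8 − 1 = 15 (so min K = 15/8), attained only by arithmetic progressions.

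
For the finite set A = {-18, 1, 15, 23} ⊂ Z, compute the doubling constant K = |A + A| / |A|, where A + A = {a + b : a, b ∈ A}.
K = |A + A| / |A| = 10/4 = 5/2

Enumerate A + A = {a + b : a, b ∈ A}. With |A| = 4, there are |A|^2 = 16 ordered sum pairs; collecting distinct values, A + A = {-36, -17, -3, 2, 5, 16, 24, 30, 38, 46}, so |A + A| = 10. Thus K = 10/4 = 5/2. For comparison, the minimum possible |A + A| over all 4-element sets is 2·4 − 1 = 7 (so min K = 7/4), attained only by arithmetic progressions.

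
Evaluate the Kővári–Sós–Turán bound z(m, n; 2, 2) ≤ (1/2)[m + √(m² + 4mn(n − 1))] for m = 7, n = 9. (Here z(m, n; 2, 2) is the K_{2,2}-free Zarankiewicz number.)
z(7, 9; 2, 2) ≤ (1/2)[7 + √(7² + 4·7·9·8)] = (1/2)[7 + √2065] = 26.2211

Kővári–Sós–Turán: let r_1, ..., r_7 be the row sums and z = Σ r_i the total number of 1s. Each pair of columns can share at most one row with both entries 1 (else a 2×2 all-ones block appears), so Σ_i C(r_i, 2) ≤ C(9, 2) = 36. By convexity Σ_i C(r_i, 2) ≥ 7·C(z/7, 2) = z(z − 7)/(2·7), giving z² − 7z − 7·9·8 ≤ 0 and hence z ≤ (1/2)[7 + √(49 + 4·504)] = (1/2)[7 + √2065] ≈ (1/2)(7 + 45.4423) = 26.2211.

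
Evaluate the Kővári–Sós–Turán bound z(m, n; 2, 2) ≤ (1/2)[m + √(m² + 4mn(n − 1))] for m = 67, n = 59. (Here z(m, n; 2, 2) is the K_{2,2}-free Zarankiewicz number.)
z(67, 59; 2, 2) ≤ (1/2)[67 + √(67² + 4·67·59·58)] = (1/2)[67 + √921585] = 513.4961

Kővári–Sós–Turán: let r_1, ..., r_67 be the row sums and z = Σ r_i the total number of 1s. Each pair of columns can share at most one row with both entries 1 (else a 2×2 all-ones block appears), so Σ_i C(r_i, 2) ≤ C(59, 2) = 1711. By convexity Σ_i C(r_i, 2) ≥ 67·C(z/67, 2) = z(z − 67)/(2·67), giving z² − 67z − 67·59·58 ≤ 0 and hence z ≤ (1/2)[67 + √(4489 + 4·229274)] = (1/2)[67 + √921585] ≈ (1/2)(67 + 959.9922) = 513.4961.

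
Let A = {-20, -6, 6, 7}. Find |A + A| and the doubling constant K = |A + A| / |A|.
K = |A + A| / |A| = 10/4 = 5/2

Enumerate A + A = {a + b : a, b ∈ A}. With |A| = 4, there are |A|^2 = 16 ordered sum pairs; collecting distinct values, A + A = {-40, -26, -14, -13, -12, 0, 1, 12, 13, 14}, so |A + A| = 10. Thus K = 10/4 = 5/2. For comparison, the minimum possible |A + A| over all 4-element sets is 2·4 − 1 = 7 (so min K = 7/4), attained only by arithmetic progressions.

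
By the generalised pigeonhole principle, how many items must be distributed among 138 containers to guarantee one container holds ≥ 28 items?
n = (28 − 1)·138 + 1 = 3727

By the generalised pigeonhole principle, to guarantee some box contains ≥ r objects we need more than (r − 1) · k objects total. Threshold: n = (r − 1) · k + 1. With r = 28 and k = 138: n = 27 · 138 + 1 = 3726 + 1 = 3727. For n = 3726 = 27 · 138, we can put exactly 27 objects in every box, avoiding 28 in any single one — so 3727 is tight.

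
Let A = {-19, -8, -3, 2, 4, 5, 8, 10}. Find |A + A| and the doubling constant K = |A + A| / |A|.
K = |A + A| / |A| = 30/8 = 15/4

Enumerate A + A = {a + b : a, b ∈ A}. With |A| = 8, there are |A|^2 = 64 ordered sum pairs; collecting distinct values, A + A = {-38, -27, -22, -17, -16, -15, -14, -11, -9, -6, -4, -3, -1, 0, 1, 2, 4, 5, 6, 7, 8, 9, 10, 12, 13, 14, 15, 16, 18, 20}, so |A + A| = 30. Thus K = 30/8 = 15/4. For comparison, the minimum possible |A + A| over all 8-element sets is 2·8 − 1 = 15 (so min K = 15/8), attained only by arithmetic progressions.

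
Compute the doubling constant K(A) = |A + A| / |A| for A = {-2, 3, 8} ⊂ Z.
K = |A + A| / |A| = 5/3

Enumerate A + A = {a + b : a, b ∈ A}. With |A| = 3, there are |A|^2 = 9 ordered sum pairs; collecting distinct values, A + A = {-4, 1, 6, 11, 16}, so |A + A| = 5. Thus K = 5/3. Here |A + A| = 2|A| − 1 = 5, the minimum possible — so K = 5/3 is minimal, which holds iff A is an arithmetic progression.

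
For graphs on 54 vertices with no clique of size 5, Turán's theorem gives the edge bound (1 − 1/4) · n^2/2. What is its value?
Turán density bound = (3/4) · 54^2/2 = 2187/2 ≈ 1093.5

Turán's theorem: ex(n, K_{r+1}) is achieved by the complete r-partite Turán graph T(n, r) with parts as balanced as possible, and is at most (1 − 1/r) · n^2/2. For r = 4, n = 54: the density bound is (3/4) · 2916/2 = 2187/2 ≈ 1093.5. The integer-valued extremum is e(T(54, 4)) = 1093, which is strictly less than the density bound 2187/2 since 4 ∤ 54 (the parts of T(54, 4) cannot all be equal).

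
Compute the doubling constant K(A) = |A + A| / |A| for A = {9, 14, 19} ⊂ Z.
K = |A + A| / |A| = 5/3

Enumerate A + A = {a + b : a, b ∈ A}. With |A| = 3, there are |A|^2 = 9 ordered sum pairs; collecting distinct values, A + A = {18, 23, 28, 33, 38}, so |A + A| = 5. Thus K = 5/3. Here |A + A| = 2|A| − 1 = 5, the minimum possible — so K = 5/3 is minimal, which holds iff A is an arithmetic progression.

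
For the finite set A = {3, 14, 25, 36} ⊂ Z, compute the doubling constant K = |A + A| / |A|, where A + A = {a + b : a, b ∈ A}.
K = |A + A| / |A| = 7/4

Enumerate A + A = {a + b : a, b ∈ A}. With |A| = 4, there are |A|^2 = 16 ordered sum pairs; collecting distinct values, A + A = {6, 17, 28, 39, 50, 61, 72}, so |A + A| = 7. Thus K = 7/4. Here |A + A| = 2|A| − 1 = 7, the minimum possible — so K = 7/4 is minimal, which holds iff A is an arithmetic progression.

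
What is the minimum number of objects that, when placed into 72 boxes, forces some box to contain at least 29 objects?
n = (29 − 1)·72 + 1 = 2017

By the generalised pigeonhole principle, to guarantee some box contains ≥ r objects we need more than (r − 1) · k objects total. Threshold: n = (r − 1) · k + 1. With r = 29 and k = 72: n = 28 · 72 + 1 = 2016 + 1 = 2017. For n = 2016 = 28 · 72, we can put exactly 28 objects in every box, avoiding 29 in any single one — so 2017 is tight.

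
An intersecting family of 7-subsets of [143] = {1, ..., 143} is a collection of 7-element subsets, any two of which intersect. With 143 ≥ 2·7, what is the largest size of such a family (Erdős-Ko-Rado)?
max |F| = C(142, 6) = 10230985051

Erdős-Ko-Rado (1961): when n ≥ 2k, max |F| = C(n−1, k−1). The bound is attained by the star {A : i ∈ A} for any fixed i ∈ [n]. Here C(143−1, 7−1) = C(142, 6) = 10230985051.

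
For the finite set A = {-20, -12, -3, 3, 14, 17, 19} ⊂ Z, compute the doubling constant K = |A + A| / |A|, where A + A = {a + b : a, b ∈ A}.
K = |A + A| / |A| = 27/7

Enumerate A + A = {a + b : a, b ∈ A}. With |A| = 7, there are |A|^2 = 49 ordered sum pairs; collecting distinct values, A + A = {-40, -32, -24, -23, -17, -15, -9, -6, -3, -1, 0, 2, 5, 6, 7, 11, 14, 16, 17, 20, 22, 28, 31, 33, 34, 36, 38}, so |A + A| = 27. Thus K = 27/7. For comparison, the minimum possible |A + A| over all 7-element sets is 2·7 − 1 = 13 (so min K = 13/7), attained only by arithmetic progressions.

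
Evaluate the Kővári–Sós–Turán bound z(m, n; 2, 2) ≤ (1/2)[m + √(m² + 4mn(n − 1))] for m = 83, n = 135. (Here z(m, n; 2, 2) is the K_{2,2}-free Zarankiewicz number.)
z(83, 135; 2, 2) ≤ (1/2)[83 + √(83² + 4·83·135·134)] = (1/2)[83 + √6012769] = 1267.5474

Kővári–Sós–Turán: let r_1, ..., r_83 be the row sums and z = Σ r_i the total number of 1s. Each pair of columns can share at most one row with both entries 1 (else a 2×2 all-ones block appears), so Σ_i C(r_i, 2) ≤ C(135, 2) = 9045. By convexity Σ_i C(r_i, 2) ≥ 83·C(z/83, 2) = z(z − 83)/(2·83), giving z² − 83z − 83·135·134 ≤ 0 and hence z ≤ (1/2)[83 + √(6889 + 4·1501470)] = (1/2)[83 + √6012769] ≈ (1/2)(83 + 2452.0948) = 1267.5474.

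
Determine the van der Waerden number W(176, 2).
W(176, 2) = 176 + 1 = 177

A 2-term AP is any pair of integers, so a monochromatic 2-AP exists iff some colour is used at least twice. With 176 colours, the colouring i ↦ i on {1, ..., 176} uses each colour once, avoiding any monochromatic pair, so W(176, 2) > 176. For {1, ..., 177}, pigeonhole forces two integers of the same colour, which form a monochromatic 2-AP. Hence W(176, 2) = 177.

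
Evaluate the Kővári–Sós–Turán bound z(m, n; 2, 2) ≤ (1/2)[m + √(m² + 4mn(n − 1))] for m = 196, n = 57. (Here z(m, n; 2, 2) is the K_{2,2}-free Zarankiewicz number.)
z(196, 57; 2, 2) ≤ (1/2)[196 + √(196² + 4·196·57·56)] = (1/2)[196 + √2540944] = 895.0169

Kővári–Sós–Turán: let r_1, ..., r_196 be the row sums and z = Σ r_i the total number of 1s. Each pair of columns can share at most one row with both entries 1 (else a 2×2 all-ones block appears), so Σ_i C(r_i, 2) ≤ C(57, 2) = 1596. By convexity Σ_i C(r_i, 2) ≥ 196·C(z/196, 2) = z(z − 196)/(2·196), giving z² − 196z − 196·57·56 ≤ 0 and hence z ≤ (1/2)[196 + √(38416 + 4·625632)] = (1/2)[196 + √2540944] ≈ (1/2)(196 + 1594.0339) = 895.0169.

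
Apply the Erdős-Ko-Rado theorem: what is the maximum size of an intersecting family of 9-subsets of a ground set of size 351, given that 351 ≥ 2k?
max |F| = C(350, 8) = 5152635520761925

Erdős-Ko-Rado (1961): when n ≥ 2k, max |F| = C(n−1, k−1). The bound is attained by the star {A : i ∈ A} for any fixed i ∈ [n]. Here C(351−1, 9−1) = C(350, 8) = 5152635520761925.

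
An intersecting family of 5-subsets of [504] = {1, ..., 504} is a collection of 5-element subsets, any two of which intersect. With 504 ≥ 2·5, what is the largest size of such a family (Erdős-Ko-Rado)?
max |F| = C(503, 4) = 2635531375

The Erdős-Ko-Rado theorem states: for n ≥ 2k, an intersecting family of k-subsets of an n-element set has size at most C(n − 1, k − 1), with equality for 'star' families {A ⊆ [n] : |A| = k, i ∈ A} (fix an element i). For n = 504, k = 5: C(503, 4) = 2635531375.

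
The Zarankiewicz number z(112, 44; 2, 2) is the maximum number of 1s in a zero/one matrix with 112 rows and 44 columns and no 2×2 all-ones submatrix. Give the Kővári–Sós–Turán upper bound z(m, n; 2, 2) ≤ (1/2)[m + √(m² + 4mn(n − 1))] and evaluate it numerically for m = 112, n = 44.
z(112, 44; 2, 2) ≤ (1/2)[112 + √(112² + 4·112·44·43)] = (1/2)[112 + √860160] = 519.7241

Kővári–Sós–Turán: let r_1, ..., r_112 be the row sums and z = Σ r_i the total number of 1s. Each pair of columns can share at most one row with both entries 1 (else a 2×2 all-ones block appears), so Σ_i C(r_i, 2) ≤ C(44, 2) = 946. By convexity Σ_i C(r_i, 2) ≥ 112·C(z/112, 2) = z(z − 112)/(2·112), giving z² − 112z − 112·44·43 ≤ 0 and hence z ≤ (1/2)[112 + √(12544 + 4·211904)] = (1/2)[112 + √860160] ≈ (1/2)(112 + 927.4481) = 519.7241.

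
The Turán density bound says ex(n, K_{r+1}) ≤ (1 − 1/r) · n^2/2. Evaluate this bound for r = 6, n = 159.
Turán density bound = (5/6) · 159^2/2 = 42135/4 ≈ 10533.75

Turán's theorem: ex(n, K_{r+1}) is achieved by the complete r-partite Turán graph T(n, r) with parts as balanced as possible, and is at most (1 − 1/r) · n^2/2. For r = 6, n = 159: the density bound is (5/6) · 25281/2 = 42135/4 ≈ 10533.75. The integer-valued extremum is e(T(159, 6)) = 10533, which is strictly less than the density bound 42135/4 since 6 ∤ 159 (the parts of T(159, 6) cannot all be equal).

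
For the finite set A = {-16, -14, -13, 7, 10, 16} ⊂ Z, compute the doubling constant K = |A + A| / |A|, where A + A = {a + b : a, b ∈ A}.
K = |A + A| / |A| = 20/6 = 10/3

Enumerate A + A = {a + b : a, b ∈ A}. With |A| = 6, there are |A|^2 = 36 ordered sum pairs; collecting distinct values, A + A = {-32, -30, -29, -28, -27, -26, -9, -7, -6, -4, -3, 0, 2, 3, 14, 17, 20, 23, 26, 32}, so |A + A| = 20. Thus K = 20/6 = 10/3. For comparison, the minimum possible |A + A| over all 6-element sets is 2·6 − 1 = 11 (so min K = 11/6), attained only by arithmetic progressions.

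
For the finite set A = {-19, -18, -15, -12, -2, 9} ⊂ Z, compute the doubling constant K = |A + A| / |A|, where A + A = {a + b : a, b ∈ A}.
K = |A + A| / |A| = 20/6 = 10/3

Enumerate A + A = {a + b : a, b ∈ A}. With |A| = 6, there are |A|^2 = 36 ordered sum pairs; collecting distinct values, A + A = {-38, -37, -36, -34, -33, -31, -30, -27, -24, -21, -20, -17, -14, -10, -9, -6, -4, -3, 7, 18}, so |A + A| = 20. Thus K = 20/6 = 10/3. For comparison, the minimum possible |A + A| over all 6-element sets is 2·6 − 1 = 11 (so min K = 11/6), attained only by arithmetic progressions.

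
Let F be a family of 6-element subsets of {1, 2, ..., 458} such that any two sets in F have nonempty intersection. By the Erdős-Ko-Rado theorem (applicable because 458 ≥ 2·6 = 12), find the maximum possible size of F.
max |F| = C(457, 5) = 162504446286

Erdős-Ko-Rado (1961): when n ≥ 2k, max |F| = C(n−1, k−1). The bound is attained by the star {A : i ∈ A} for any fixed i ∈ [n]. Here C(458−1, 6−1) = C(457, 5) = 162504446286.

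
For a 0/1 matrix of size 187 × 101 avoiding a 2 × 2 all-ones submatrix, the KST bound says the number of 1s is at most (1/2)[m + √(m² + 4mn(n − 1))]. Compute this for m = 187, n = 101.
z(187, 101; 2, 2) ≤ (1/2)[187 + √(187² + 4·187·101·100)] = (1/2)[187 + √7589769] = 1470.9768

Kővári–Sós–Turán: let r_1, ..., r_187 be the row sums and z = Σ r_i the total number of 1s. Each pair of columns can share at most one row with both entries 1 (else a 2×2 all-ones block appears), so Σ_i C(r_i, 2) ≤ C(101, 2) = 5050. By convexity Σ_i C(r_i, 2) ≥ 187·C(z/187, 2) = z(z − 187)/(2·187), giving z² − 187z − 187·101·100 ≤ 0 and hence z ≤ (1/2)[187 + √(34969 + 4·1888700)] = (1/2)[187 + √7589769] ≈ (1/2)(187 + 2754.9535) = 1470.9768.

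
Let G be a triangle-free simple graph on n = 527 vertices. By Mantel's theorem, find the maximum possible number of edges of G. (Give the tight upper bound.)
ex(527, K_3) = ⌊527^2/4⌋ = 69432

Mantel (1907): a triangle-free graph on n vertices has at most ⌊n^2/4⌋ edges, with equality for the complete bipartite graph K_{⌊n/2⌋, ⌈n/2⌉}. For n = 527: ⌊527^2/4⌋ = ⌊277729/4⌋ = 69432. The extremal graph is K_{263, 264}, which has 263·264 = 69432 edges.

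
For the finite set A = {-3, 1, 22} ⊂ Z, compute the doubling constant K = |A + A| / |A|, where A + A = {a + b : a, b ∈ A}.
K = |A + A| / |A| = 6/3 = 2

Enumerate A + A = {a + b : a, b ∈ A}. With |A| = 3, there are |A|^2 = 9 ordered sum pairs; collecting distinct values, A + A = {-6, -2, 2, 19, 23, 44}, so |A + A| = 6. Thus K = 6/3 = 2. For comparison, the minimum possible |A + A| over all 3-element sets is 2·3 − 1 = 5 (so min K = 5/3), attained only by arithmetic progressions.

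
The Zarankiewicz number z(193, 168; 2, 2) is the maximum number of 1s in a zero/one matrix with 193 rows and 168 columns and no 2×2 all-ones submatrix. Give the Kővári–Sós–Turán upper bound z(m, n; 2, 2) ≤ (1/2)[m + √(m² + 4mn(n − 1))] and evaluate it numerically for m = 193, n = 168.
z(193, 168; 2, 2) ≤ (1/2)[193 + √(193² + 4·193·168·167)] = (1/2)[193 + √21696481] = 2425.4741

Kővári–Sós–Turán: let r_1, ..., r_193 be the row sums and z = Σ r_i the total number of 1s. Each pair of columns can share at most one row with both entries 1 (else a 2×2 all-ones block appears), so Σ_i C(r_i, 2) ≤ C(168, 2) = 14028. By convexity Σ_i C(r_i, 2) ≥ 193·C(z/193, 2) = z(z − 193)/(2·193), giving z² − 193z − 193·168·167 ≤ 0 and hence z ≤ (1/2)[193 + √(37249 + 4·5414808)] = (1/2)[193 + √21696481] ≈ (1/2)(193 + 4657.9482) = 2425.4741.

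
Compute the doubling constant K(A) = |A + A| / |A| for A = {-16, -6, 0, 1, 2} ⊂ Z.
K = |A + A| / |A| = 14/5

Enumerate A + A = {a + b : a, b ∈ A}. With |A| = 5, there are |A|^2 = 25 ordered sum pairs; collecting distinct values, A + A = {-32, -22, -16, -15, -14, -12, -6, -5, -4, 0, 1, 2, 3, 4}, so |A + A| = 14. Thus K = 14/5. For comparison, the minimum possible |A + A| over all 5-element sets is 2·5 − 1 = 9 (so min K = 9/5), attained only by arithmetic progressions.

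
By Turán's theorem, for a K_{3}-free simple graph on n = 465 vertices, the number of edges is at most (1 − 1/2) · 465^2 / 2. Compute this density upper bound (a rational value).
Turán density bound = (1/2) · 465^2/2 = 216225/4 ≈ 54056.25

Turán's theorem: ex(n, K_{r+1}) is achieved by the complete r-partite Turán graph T(n, r) with parts as balanced as possible, and is at most (1 − 1/r) · n^2/2. For r = 2, n = 465: the density bound is (1/2) · 216225/2 = 216225/4 ≈ 54056.25. The integer-valued extremum is e(T(465, 2)) = 54056, which is strictly less than the density bound 216225/4 since 2 ∤ 465 (the parts of T(465, 2) cannot all be equal).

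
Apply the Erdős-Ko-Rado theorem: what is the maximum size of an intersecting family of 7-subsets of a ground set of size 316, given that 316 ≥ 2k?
max |F| = C(315, 6) = 1293387680130

The Erdős-Ko-Rado theorem states: for n ≥ 2k, an intersecting family of k-subsets of an n-element set has size at most C(n − 1, k − 1), with equality for 'star' families {A ⊆ [n] : |A| = k, i ∈ A} (fix an element i). For n = 316, k = 7: C(315, 6) = 1293387680130.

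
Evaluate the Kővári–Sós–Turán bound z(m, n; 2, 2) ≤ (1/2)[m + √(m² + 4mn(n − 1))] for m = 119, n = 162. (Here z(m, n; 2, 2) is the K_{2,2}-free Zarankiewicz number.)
z(119, 162; 2, 2) ≤ (1/2)[119 + √(119² + 4·119·162·161)] = (1/2)[119 + √12429193] = 1822.253

Kővári–Sós–Turán: let r_1, ..., r_119 be the row sums and z = Σ r_i the total number of 1s. Each pair of columns can share at most one row with both entries 1 (else a 2×2 all-ones block appears), so Σ_i C(r_i, 2) ≤ C(162, 2) = 13041. By convexity Σ_i C(r_i, 2) ≥ 119·C(z/119, 2) = z(z − 119)/(2·119), giving z² − 119z − 119·162·161 ≤ 0 and hence z ≤ (1/2)[119 + √(14161 + 4·3103758)] = (1/2)[119 + √12429193] ≈ (1/2)(119 + 3525.5061) = 1822.253.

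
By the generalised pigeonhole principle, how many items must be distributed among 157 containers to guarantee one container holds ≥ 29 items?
n = (29 − 1)·157 + 1 = 4397

By the generalised pigeonhole principle, to guarantee some box contains ≥ r objects we need more than (r − 1) · k objects total. Threshold: n = (r − 1) · k + 1. With r = 29 and k = 157: n = 28 · 157 + 1 = 4396 + 1 = 4397. For n = 4396 = 28 · 157, we can put exactly 28 objects in every box, avoiding 29 in any single one — so 4397 is tight.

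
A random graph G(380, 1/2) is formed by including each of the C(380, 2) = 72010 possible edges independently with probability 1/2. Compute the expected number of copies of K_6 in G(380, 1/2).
E[# K_6] = C(380, 6) · (1/2)^C(6, 2) = 4019227348500 / 2^15 = 1004806837125/8192 ≈ 122657084.609985

For each 6-subset S of vertices (there are C(380, 6) = 4019227348500 such S), let X_S = 1 if S induces a K_6 (all C(6, 2) = 15 edges present). Then P(X_S = 1) = (1/2)^15 = 1/32768. By linearity of expectation, E[# K_6] = C(380, 6) · (1/2)^15 = 4019227348500 / 32768 = 1004806837125/8192 ≈ 122657084.609985.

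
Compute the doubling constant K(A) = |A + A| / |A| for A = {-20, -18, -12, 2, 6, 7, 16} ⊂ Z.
K = |A + A| / |A| = 27/7

Enumerate A + A = {a + b : a, b ∈ A}. With |A| = 7, there are |A|^2 = 49 ordered sum pairs; collecting distinct values, A + A = {-40, -38, -36, -32, -30, -24, -18, -16, -14, -13, -12, -11, -10, -6, -5, -4, -2, 4, 8, 9, 12, 13, 14, 18, 22, 23, 32}, so |A + A| = 27. Thus K = 27/7. For comparison, the minimum possible |A + A| over all 7-element sets is 2·7 − 1 = 13 (so min K = 13/7), attained only by arithmetic progressions.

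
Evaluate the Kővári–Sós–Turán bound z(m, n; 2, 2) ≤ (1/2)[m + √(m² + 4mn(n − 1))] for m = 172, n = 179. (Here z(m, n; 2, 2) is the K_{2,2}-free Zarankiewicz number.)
z(172, 179; 2, 2) ≤ (1/2)[172 + √(172² + 4·172·179·178)] = (1/2)[172 + √21950640] = 2428.5755

Kővári–Sós–Turán: let r_1, ..., r_172 be the row sums and z = Σ r_i the total number of 1s. Each pair of columns can share at most one row with both entries 1 (else a 2×2 all-ones block appears), so Σ_i C(r_i, 2) ≤ C(179, 2) = 15931. By convexity Σ_i C(r_i, 2) ≥ 172·C(z/172, 2) = z(z − 172)/(2·172), giving z² − 172z − 172·179·178 ≤ 0 and hence z ≤ (1/2)[172 + √(29584 + 4·5480264)] = (1/2)[172 + √21950640] ≈ (1/2)(172 + 4685.151) = 2428.5755.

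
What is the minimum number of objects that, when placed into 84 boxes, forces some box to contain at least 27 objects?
n = (27 − 1)·84 + 1 = 2185

By the generalised pigeonhole principle, to guarantee some box contains ≥ r objects we need more than (r − 1) · k objects total. Threshold: n = (r − 1) · k + 1. With r = 27 and k = 84: n = 26 · 84 + 1 = 2184 + 1 = 2185. For n = 2184 = 26 · 84, we can put exactly 26 objects in every box, avoiding 27 in any single one — so 2185 is tight.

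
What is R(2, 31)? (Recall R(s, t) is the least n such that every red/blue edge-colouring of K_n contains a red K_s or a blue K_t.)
R(2, 31) = 31

R(2, k) = k for all k ≥ 2: in a 2-colouring of K_k, either some edge is red (a red K_2) or all edges are blue (a blue K_k). And K_{30} coloured all-blue has no blue K_31, so R(2, 31) > 30. Hence R(2, 31) = 31.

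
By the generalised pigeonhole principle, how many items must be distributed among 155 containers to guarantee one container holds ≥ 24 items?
n = (24 − 1)·155 + 1 = 3566

By the generalised pigeonhole principle, to guarantee some box contains ≥ r objects we need more than (r − 1) · k objects total. Threshold: n = (r − 1) · k + 1. With r = 24 and k = 155: n = 23 · 155 + 1 = 3565 + 1 = 3566. For n = 3565 = 23 · 155, we can put exactly 23 objects in every box, avoiding 24 in any single one — so 3566 is tight.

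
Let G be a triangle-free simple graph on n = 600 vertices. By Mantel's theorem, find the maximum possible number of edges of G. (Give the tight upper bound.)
ex(600, K_3) = ⌊600^2/4⌋ = 90000

Mantel (1907): a triangle-free graph on n vertices has at most ⌊n^2/4⌋ edges, with equality for the complete bipartite graph K_{⌊n/2⌋, ⌈n/2⌉}. For n = 600: ⌊600^2/4⌋ = ⌊360000/4⌋ = 90000. The extremal graph is K_{300, 300}, which has 300·300 = 90000 edges.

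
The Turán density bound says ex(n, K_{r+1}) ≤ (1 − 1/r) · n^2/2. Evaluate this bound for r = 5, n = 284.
Turán density bound = (4/5) · 284^2/2 = 161312/5 ≈ 32262.4

Turán's theorem: ex(n, K_{r+1}) is achieved by the complete r-partite Turán graph T(n, r) with parts as balanced as possible, and is at most (1 − 1/r) · n^2/2. For r = 5, n = 284: the density bound is (4/5) · 80656/2 = 161312/5 ≈ 32262.4. The integer-valued extremum is e(T(284, 5)) = 32262, which is strictly less than the density bound 161312/5 since 5 ∤ 284 (the parts of T(284, 5) cannot all be equal).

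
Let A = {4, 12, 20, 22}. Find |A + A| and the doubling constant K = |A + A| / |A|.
K = |A + A| / |A| = 9/4

Enumerate A + A = {a + b : a, b ∈ A}. With |A| = 4, there are |A|^2 = 16 ordered sum pairs; collecting distinct values, A + A = {8, 16, 24, 26, 32, 34, 40, 42, 44}, so |A + A| = 9. Thus K = 9/4. For comparison, the minimum possible |A + A| over all 4-element sets is 2·4 − 1 = 7 (so min K = 7/4), attained only by arithmetic progressions.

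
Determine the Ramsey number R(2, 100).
R(2, 100) = 100

R(2, k) = k for all k ≥ 2: in a 2-colouring of K_k, either some edge is red (a red K_2) or all edges are blue (a blue K_k). And K_{99} coloured all-blue has no blue K_100, so R(2, 100) > 99. Hence R(2, 100) = 100.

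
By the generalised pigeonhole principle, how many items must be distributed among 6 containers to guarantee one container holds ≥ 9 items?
n = (9 − 1)·6 + 1 = 49

By the generalised pigeonhole principle, to guarantee some box contains ≥ r objects we need more than (r − 1) · k objects total. Threshold: n = (r − 1) · k + 1. With r = 9 and k = 6: n = 8 · 6 + 1 = 48 + 1 = 49. For n = 48 = 8 · 6, we can put exactly 8 objects in every box, avoiding 9 in any single one — so 49 is tight.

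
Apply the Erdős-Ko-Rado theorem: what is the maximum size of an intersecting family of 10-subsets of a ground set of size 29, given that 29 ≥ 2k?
max |F| = C(28, 9) = 6906900

The Erdős-Ko-Rado theorem states: for n ≥ 2k, an intersecting family of k-subsets of an n-element set has size at most C(n − 1, k − 1), with equality for 'star' families {A ⊆ [n] : |A| = k, i ∈ A} (fix an element i). For n = 29, k = 10: C(28, 9) = 6906900.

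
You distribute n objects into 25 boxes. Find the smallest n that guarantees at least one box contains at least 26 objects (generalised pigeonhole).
n = (26 − 1)·25 + 1 = 626

By the generalised pigeonhole principle, to guarantee some box contains ≥ r objects we need more than (r − 1) · k objects total. Threshold: n = (r − 1) · k + 1. With r = 26 and k = 25: n = 25 · 25 + 1 = 625 + 1 = 626. For n = 625 = 25 · 25, we can put exactly 25 objects in every box, avoiding 26 in any single one — so 626 is tight.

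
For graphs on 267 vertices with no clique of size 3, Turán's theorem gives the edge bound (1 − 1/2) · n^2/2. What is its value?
Turán density bound = (1/2) · 267^2/2 = 71289/4 ≈ 17822.25

Turán's theorem: ex(n, K_{r+1}) is achieved by the complete r-partite Turán graph T(n, r) with parts as balanced as possible, and is at most (1 − 1/r) · n^2/2. For r = 2, n = 267: the density bound is (1/2) · 71289/2 = 71289/4 ≈ 17822.25. The integer-valued extremum is e(T(267, 2)) = 17822, which is strictly less than the density bound 71289/4 since 2 ∤ 267 (the parts of T(267, 2) cannot all be equal).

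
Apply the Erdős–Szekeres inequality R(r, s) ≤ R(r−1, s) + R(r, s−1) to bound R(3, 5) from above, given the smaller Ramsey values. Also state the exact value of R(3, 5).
R(3, 5) ≤ R(2, 5) + R(3, 4) = 5 + 9 = 14; exact value R(3, 5) = 14.

The Erdős–Szekeres recurrence R(r, s) ≤ R(r−1, s) + R(r, s−1) applied to (r, s) = (3, 5) gives
  R(3, 5) ≤ R(2, 5) + R(3, 4) = 5 + 9 = 14.
(Recall R(2, k) = k and R is symmetric.) Here the recurrence bound is tight: a matching lower-bound construction on K_{13} shows R(3, 5) > 13, so R(3, 5) = 14 exactly.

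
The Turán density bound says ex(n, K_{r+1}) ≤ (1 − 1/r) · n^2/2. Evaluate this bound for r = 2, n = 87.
Turán density bound = (1/2) · 87^2/2 = 7569/4 ≈ 1892.25

Turán's theorem: ex(n, K_{r+1}) is achieved by the complete r-partite Turán graph T(n, r) with parts as balanced as possible, and is at most (1 − 1/r) · n^2/2. For r = 2, n = 87: the density bound is (1/2) · 7569/2 = 7569/4 ≈ 1892.25. The integer-valued extremum is e(T(87, 2)) = 1892, which is strictly less than the density bound 7569/4 since 2 ∤ 87 (the parts of T(87, 2) cannot all be equal).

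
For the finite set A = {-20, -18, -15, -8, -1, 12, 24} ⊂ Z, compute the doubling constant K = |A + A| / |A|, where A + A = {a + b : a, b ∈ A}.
K = |A + A| / |A| = 26/7

Enumerate A + A = {a + b : a, b ∈ A}. With |A| = 7, there are |A|^2 = 49 ordered sum pairs; collecting distinct values, A + A = {-40, -38, -36, -35, -33, -30, -28, -26, -23, -21, -19, -16, -9, -8, -6, -3, -2, 4, 6, 9, 11, 16, 23, 24, 36, 48}, so |A + A| = 26. Thus K = 26/7. For comparison, the minimum possible |A + A| over all 7-element sets is 2·7 − 1 = 13 (so min K = 13/7), attained only by arithmetic progressions.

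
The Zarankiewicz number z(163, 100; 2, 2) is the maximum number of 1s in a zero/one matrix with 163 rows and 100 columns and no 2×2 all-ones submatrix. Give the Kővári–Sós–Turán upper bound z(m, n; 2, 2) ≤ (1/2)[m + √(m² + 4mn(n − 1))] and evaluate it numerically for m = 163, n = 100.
z(163, 100; 2, 2) ≤ (1/2)[163 + √(163² + 4·163·100·99)] = (1/2)[163 + √6481369] = 1354.4266

Kővári–Sós–Turán: let r_1, ..., r_163 be the row sums and z = Σ r_i the total number of 1s. Each pair of columns can share at most one row with both entries 1 (else a 2×2 all-ones block appears), so Σ_i C(r_i, 2) ≤ C(100, 2) = 4950. By convexity Σ_i C(r_i, 2) ≥ 163·C(z/163, 2) = z(z − 163)/(2·163), giving z² − 163z − 163·100·99 ≤ 0 and hence z ≤ (1/2)[163 + √(26569 + 4·1613700)] = (1/2)[163 + √6481369] ≈ (1/2)(163 + 2545.8533) = 1354.4266.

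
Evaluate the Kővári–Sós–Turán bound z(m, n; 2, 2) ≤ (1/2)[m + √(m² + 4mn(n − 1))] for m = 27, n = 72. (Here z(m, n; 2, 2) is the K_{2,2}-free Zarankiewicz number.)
z(27, 72; 2, 2) ≤ (1/2)[27 + √(27² + 4·27·72·71)] = (1/2)[27 + √552825] = 385.261

Kővári–Sós–Turán: let r_1, ..., r_27 be the row sums and z = Σ r_i the total number of 1s. Each pair of columns can share at most one row with both entries 1 (else a 2×2 all-ones block appears), so Σ_i C(r_i, 2) ≤ C(72, 2) = 2556. By convexity Σ_i C(r_i, 2) ≥ 27·C(z/27, 2) = z(z − 27)/(2·27), giving z² − 27z − 27·72·71 ≤ 0 and hence z ≤ (1/2)[27 + √(729 + 4·138024)] = (1/2)[27 + √552825] ≈ (1/2)(27 + 743.522) = 385.261.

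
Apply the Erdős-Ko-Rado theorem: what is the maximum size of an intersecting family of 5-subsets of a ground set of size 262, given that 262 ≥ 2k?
max |F| = C(261, 4) = 188939205

The Erdős-Ko-Rado theorem states: for n ≥ 2k, an intersecting family of k-subsets of an n-element set has size at most C(n − 1, k − 1), with equality for 'star' families {A ⊆ [n] : |A| = k, i ∈ A} (fix an element i). For n = 262, k = 5: C(261, 4) = 188939205.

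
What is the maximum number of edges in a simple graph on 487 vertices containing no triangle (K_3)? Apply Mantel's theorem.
ex(487, K_3) = ⌊487^2/4⌋ = 59292

Mantel (1907): a triangle-free graph on n vertices has at most ⌊n^2/4⌋ edges, with equality for the complete bipartite graph K_{⌊n/2⌋, ⌈n/2⌉}. For n = 487: ⌊487^2/4⌋ = ⌊237169/4⌋ = 59292. The extremal graph is K_{243, 244}, which has 243·244 = 59292 edges.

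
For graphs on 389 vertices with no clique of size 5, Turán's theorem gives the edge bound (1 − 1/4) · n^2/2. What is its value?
Turán density bound = (3/4) · 389^2/2 = 453963/8 ≈ 56745.375

Turán's theorem: ex(n, K_{r+1}) is achieved by the complete r-partite Turán graph T(n, r) with parts as balanced as possible, and is at most (1 − 1/r) · n^2/2. For r = 4, n = 389: the density bound is (3/4) · 151321/2 = 453963/8 ≈ 56745.375. The integer-valued extremum is e(T(389, 4)) = 56745, which is strictly less than the density bound 453963/8 since 4 ∤ 389 (the parts of T(389, 4) cannot all be equal).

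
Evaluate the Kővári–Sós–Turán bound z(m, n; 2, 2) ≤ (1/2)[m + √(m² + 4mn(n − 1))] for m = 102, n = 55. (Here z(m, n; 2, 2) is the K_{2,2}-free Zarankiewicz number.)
z(102, 55; 2, 2) ≤ (1/2)[102 + √(102² + 4·102·55·54)] = (1/2)[102 + √1222164] = 603.7576

Kővári–Sós–Turán: let r_1, ..., r_102 be the row sums and z = Σ r_i the total number of 1s. Each pair of columns can share at most one row with both entries 1 (else a 2×2 all-ones block appears), so Σ_i C(r_i, 2) ≤ C(55, 2) = 1485. By convexity Σ_i C(r_i, 2) ≥ 102·C(z/102, 2) = z(z − 102)/(2·102), giving z² − 102z − 102·55·54 ≤ 0 and hence z ≤ (1/2)[102 + √(10404 + 4·302940)] = (1/2)[102 + √1222164] ≈ (1/2)(102 + 1105.5153) = 603.7576.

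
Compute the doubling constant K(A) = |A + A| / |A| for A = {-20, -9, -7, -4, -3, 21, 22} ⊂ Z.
K = |A + A| / |A| = 27/7

Enumerate A + A = {a + b : a, b ∈ A}. With |A| = 7, there are |A|^2 = 49 ordered sum pairs; collecting distinct values, A + A = {-40, -29, -27, -24, -23, -18, -16, -14, -13, -12, -11, -10, -8, -7, -6, 1, 2, 12, 13, 14, 15, 17, 18, 19, 42, 43, 44}, so |A + A| = 27. Thus K = 27/7. For comparison, the minimum possible |A + A| over all 7-element sets is 2·7 − 1 = 13 (so min K = 13/7), attained only by arithmetic progressions.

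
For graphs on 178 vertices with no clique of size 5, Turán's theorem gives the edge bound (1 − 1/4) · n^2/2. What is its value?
Turán density bound = (3/4) · 178^2/2 = 23763/2 ≈ 11881.5

Turán's theorem: ex(n, K_{r+1}) is achieved by the complete r-partite Turán graph T(n, r) with parts as balanced as possible, and is at most (1 − 1/r) · n^2/2. For r = 4, n = 178: the density bound is (3/4) · 31684/2 = 23763/2 ≈ 11881.5. The integer-valued extremum is e(T(178, 4)) = 11881, which is strictly less than the density bound 23763/2 since 4 ∤ 178 (the parts of T(178, 4) cannot all be equal).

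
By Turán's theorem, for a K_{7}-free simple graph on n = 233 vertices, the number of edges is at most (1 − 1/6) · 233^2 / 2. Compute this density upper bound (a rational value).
Turán density bound = (5/6) · 233^2/2 = 271445/12 ≈ 22620.4167

Turán's theorem: ex(n, K_{r+1}) is achieved by the complete r-partite Turán graph T(n, r) with parts as balanced as possible, and is at most (1 − 1/r) · n^2/2. For r = 6, n = 233: the density bound is (5/6) · 54289/2 = 271445/12 ≈ 22620.4167. The integer-valued extremum is e(T(233, 6)) = 22620, which is strictly less than the density bound 271445/12 since 6 ∤ 233 (the parts of T(233, 6) cannot all be equal).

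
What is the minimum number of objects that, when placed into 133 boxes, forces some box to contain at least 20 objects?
n = (20 − 1)·133 + 1 = 2528

By the generalised pigeonhole principle, to guarantee some box contains ≥ r objects we need more than (r − 1) · k objects total. Threshold: n = (r − 1) · k + 1. With r = 20 and k = 133: n = 19 · 133 + 1 = 2527 + 1 = 2528. For n = 2527 = 19 · 133, we can put exactly 19 objects in every box, avoiding 20 in any single one — so 2528 is tight.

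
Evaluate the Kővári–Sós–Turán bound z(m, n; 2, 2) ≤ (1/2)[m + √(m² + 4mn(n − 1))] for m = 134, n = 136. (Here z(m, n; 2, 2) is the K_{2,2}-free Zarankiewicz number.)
z(134, 136; 2, 2) ≤ (1/2)[134 + √(134² + 4·134·136·135)] = (1/2)[134 + √9858916] = 1636.9455

Kővári–Sós–Turán: let r_1, ..., r_134 be the row sums and z = Σ r_i the total number of 1s. Each pair of columns can share at most one row with both entries 1 (else a 2×2 all-ones block appears), so Σ_i C(r_i, 2) ≤ C(136, 2) = 9180. By convexity Σ_i C(r_i, 2) ≥ 134·C(z/134, 2) = z(z − 134)/(2·134), giving z² − 134z − 134·136·135 ≤ 0 and hence z ≤ (1/2)[134 + √(17956 + 4·2460240)] = (1/2)[134 + √9858916] ≈ (1/2)(134 + 3139.8911) = 1636.9455.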